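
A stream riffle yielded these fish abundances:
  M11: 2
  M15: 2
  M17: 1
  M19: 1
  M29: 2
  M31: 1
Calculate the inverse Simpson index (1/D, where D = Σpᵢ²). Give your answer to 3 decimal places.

5.400

Total N = 2+2+1+1+2+1 = 9, so the proportions are 0.2222222, 0.2222222, 0.1111111, 0.1111111, 0.2222222, 0.1111111 (working shown to 7 dp, full precision carried).
D = 0.2222222² + 0.2222222² + 0.1111111² + 0.1111111² + 0.2222222² + 0.1111111² = 0.0493827 + 0.0493827 + 0.0123457 + 0.0123457 + 0.0493827 + 0.0123457 = 0.1851852.
So 1/D = 5.40000, i.e. 5.400 to 3 decimal places.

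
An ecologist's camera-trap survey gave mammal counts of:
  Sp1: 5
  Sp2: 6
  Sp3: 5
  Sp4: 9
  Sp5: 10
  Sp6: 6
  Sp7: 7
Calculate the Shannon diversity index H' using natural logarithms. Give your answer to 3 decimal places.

1.912

Total N = 5+6+5+9+10+6+7 = 48, so the proportions are 0.104167, 0.125, 0.104167, 0.1875, 0.208333, 0.125, 0.145833 (working shown to 6 dp, full precision carried).
Each pᵢ ln pᵢ term: 0.104167×(-2.261763)=-0.235600, 0.125×(-2.079442)=-0.259930, 0.104167×(-2.261763)=-0.235600, 0.1875×(-1.673976)=-0.313871, 0.208333×(-1.568616)=-0.326795, 0.125×(-2.079442)=-0.259930, 0.145833×(-1.925291)=-0.280772.
Sum = -1.912498, so H' = 1.912.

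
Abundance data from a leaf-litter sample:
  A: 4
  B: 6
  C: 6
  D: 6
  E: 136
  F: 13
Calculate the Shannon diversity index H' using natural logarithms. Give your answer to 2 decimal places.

0.82

Total N = 4+6+6+6+136+13 = 171, so the proportions are 0.0234, 0.0351, 0.0351, 0.0351, 0.7953, 0.076 (working shown to 4 dp, full precision carried).
Each pᵢ ln pᵢ term: 0.0234×(-3.7554)=-0.0878, 0.0351×(-3.3499)=-0.1175, 0.0351×(-3.3499)=-0.1175, 0.0351×(-3.3499)=-0.1175, 0.7953×(-0.2290)=-0.1821, 0.076×(-2.5767)=-0.1959.
Sum = -0.8185, so H' = 0.82.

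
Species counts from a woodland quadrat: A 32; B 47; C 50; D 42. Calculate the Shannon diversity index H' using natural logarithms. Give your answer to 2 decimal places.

Total N = 32+47+50+42 = 171, so the proportions are 0.1871, 0.2749, 0.2924, 0.2456 (working shown to 4 dp, full precision carried).
Each pᵢ ln pᵢ term: 0.1871×(-1.6759)=-0.3136, 0.2749×(-1.2915)=-0.3550, 0.2924×(-1.2296)=-0.3595, 0.2456×(-1.4040)=-0.3448.
Sum = -1.3730, so H' = 1.37.

1.37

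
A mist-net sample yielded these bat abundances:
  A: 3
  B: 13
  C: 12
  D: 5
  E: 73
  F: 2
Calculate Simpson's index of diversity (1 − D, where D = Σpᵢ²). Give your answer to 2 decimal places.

0.51

Total N = 3+13+12+5+73+2 = 108, so the proportions are 0.0278, 0.1204, 0.1111, 0.0463, 0.6759, 0.0185 (working shown to 4 dp, full precision carried).
D = 0.0278² + 0.1204² + 0.1111² + 0.0463² + 0.6759² + 0.0185² = 0.0008 + 0.0145 + 0.0123 + 0.0021 + 0.4569 + 0.0003 = 0.4870.
So 1 − D = 0.5130, i.e. 0.51 to 2 decimal places.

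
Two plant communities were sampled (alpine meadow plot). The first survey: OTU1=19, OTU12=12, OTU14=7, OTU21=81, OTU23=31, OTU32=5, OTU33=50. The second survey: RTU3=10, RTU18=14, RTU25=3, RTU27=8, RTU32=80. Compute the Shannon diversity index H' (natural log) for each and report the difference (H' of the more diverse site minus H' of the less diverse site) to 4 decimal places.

0.5874

The first survey: N=205, proportions 0.092683, 0.058537, 0.034146, 0.395122, 0.15122, 0.02439, 0.243902, giving H' = 1.589171 (working shown to 6 dp, full precision carried).
The second survey: N=115, proportions 0.086957, 0.121739, 0.026087, 0.069565, 0.695652, giving H' = 1.001748.
Difference = |1.589171 − 1.001748| = 0.587423, i.e. 0.5874 to 4 decimal places.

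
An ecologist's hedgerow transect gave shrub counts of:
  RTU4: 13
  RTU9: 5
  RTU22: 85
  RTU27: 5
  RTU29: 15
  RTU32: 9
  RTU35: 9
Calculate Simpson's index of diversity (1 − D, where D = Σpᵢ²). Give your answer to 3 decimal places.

0.606

Total N = 13+5+85+5+15+9+9 = 141, so the proportions are 0.0922, 0.03546, 0.60284, 0.03546, 0.10638, 0.06383, 0.06383 (working shown to 5 dp, full precision carried).
D = 0.0922² + 0.03546² + 0.60284² + 0.03546² + 0.10638² + 0.06383² + 0.06383² = 0.00850 + 0.00126 + 0.36341 + 0.00126 + 0.01132 + 0.00407 + 0.00407 = 0.39389.
So 1 − D = 0.60611, i.e. 0.606 to 3 decimal places.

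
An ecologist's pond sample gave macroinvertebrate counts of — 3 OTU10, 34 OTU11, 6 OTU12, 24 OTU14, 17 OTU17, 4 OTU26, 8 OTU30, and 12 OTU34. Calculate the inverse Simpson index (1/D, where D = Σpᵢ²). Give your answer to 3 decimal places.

5.093

Total N = 3+34+6+24+17+4+8+12 = 108, so the proportions are 0.0277778, 0.3148148, 0.0555556, 0.2222222, 0.1574074, 0.037037, 0.0740741, 0.1111111 (working shown to 7 dp, full precision carried).
D = 0.0277778² + 0.3148148² + 0.0555556² + 0.2222222² + 0.1574074² + 0.037037² + 0.0740741² + 0.1111111² = 0.0007716 + 0.0991084 + 0.0030864 + 0.0493827 + 0.0247771 + 0.0013717 + 0.0054870 + 0.0123457 = 0.1963306.
So 1/D = 5.09345, i.e. 5.093 to 3 decimal places.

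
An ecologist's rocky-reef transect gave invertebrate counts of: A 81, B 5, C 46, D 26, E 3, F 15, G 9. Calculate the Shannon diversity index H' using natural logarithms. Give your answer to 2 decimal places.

1.50

Total N = 81+5+46+26+3+15+9 = 185, so the proportions are 0.4378, 0.027, 0.2486, 0.1405, 0.0162, 0.0811, 0.0486 (working shown to 4 dp, full precision carried).
Each pᵢ ln pᵢ term: 0.4378×(-0.8259)=-0.3616, 0.027×(-3.6109)=-0.0976, 0.2486×(-1.3917)=-0.3460, 0.1405×(-1.9623)=-0.2758, 0.0162×(-4.1217)=-0.0668, 0.0811×(-2.5123)=-0.2037, 0.0486×(-3.0231)=-0.1471.
Sum = -1.4986, so H' = 1.50.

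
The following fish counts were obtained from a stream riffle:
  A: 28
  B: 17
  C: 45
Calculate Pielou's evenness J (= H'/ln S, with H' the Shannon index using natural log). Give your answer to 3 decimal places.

0.933

Total N = 28+17+45 = 90, so the proportions are 0.31111, 0.18889, 0.5 (working shown to 5 dp, full precision carried).
H' = −Σ pᵢ ln pᵢ = −((-0.36325) + (-0.31480) + (-0.34657)) = 1.02463.
With S = 3 species, ln S = 1.09861, so J = 1.02463/1.09861 = 0.93266, i.e. 0.933 to 3 decimal places.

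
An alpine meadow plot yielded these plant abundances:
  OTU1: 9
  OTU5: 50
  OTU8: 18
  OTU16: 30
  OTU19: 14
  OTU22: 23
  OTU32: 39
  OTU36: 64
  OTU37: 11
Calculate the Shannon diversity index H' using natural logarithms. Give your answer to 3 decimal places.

Total N = 9+50+18+30+14+23+39+64+11 = 258, so the proportions are 0.03488, 0.1938, 0.06977, 0.11628, 0.05426, 0.08915, 0.15116, 0.24806, 0.04264 (working shown to 5 dp, full precision carried).
Each pᵢ ln pᵢ term: 0.03488×(-3.35574)=-0.11706, 0.1938×(-1.64094)=-0.31801, 0.06977×(-2.66259)=-0.18576, 0.11628×(-2.15176)=-0.25020, 0.05426×(-2.91390)=-0.15812, 0.08915×(-2.41747)=-0.21551, 0.15116×(-1.88940)=-0.28561, 0.24806×(-1.39408)=-0.34582, 0.04264×(-3.15506)=-0.13452.
Sum = -2.01061, so H' = 2.011.

2.011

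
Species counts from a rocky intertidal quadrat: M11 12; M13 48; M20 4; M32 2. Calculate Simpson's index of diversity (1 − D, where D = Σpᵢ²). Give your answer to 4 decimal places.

Total N = 12+48+4+2 = 66, so the proportions are 0.181818, 0.727273, 0.060606, 0.030303 (working shown to 6 dp, full precision carried).
D = 0.181818² + 0.727273² + 0.060606² + 0.030303² = 0.033058 + 0.528926 + 0.003673 + 0.000918 = 0.566575.
So 1 − D = 0.433425, i.e. 0.4334 to 4 decimal places.

0.4334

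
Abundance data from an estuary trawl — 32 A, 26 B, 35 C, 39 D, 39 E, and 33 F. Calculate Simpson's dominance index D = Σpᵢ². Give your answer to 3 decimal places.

0.170

Total N = 32+26+35+39+39+33 = 204, so the proportions are 0.15686, 0.12745, 0.17157, 0.19118, 0.19118, 0.16176 (working shown to 5 dp, full precision carried).
D = 0.15686² + 0.12745² + 0.17157² + 0.19118² + 0.19118² + 0.16176² = 0.02461 + 0.01624 + 0.02944 + 0.03655 + 0.03655 + 0.02617 = 0.16955.
To 3 decimal places, D = 0.170.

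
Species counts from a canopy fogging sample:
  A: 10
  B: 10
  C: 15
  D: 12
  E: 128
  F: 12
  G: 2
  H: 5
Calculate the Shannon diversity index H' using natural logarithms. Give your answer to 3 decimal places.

1.264

Total N = 10+10+15+12+128+12+2+5 = 194, so the proportions are 0.05155, 0.05155, 0.07732, 0.06186, 0.65979, 0.06186, 0.01031, 0.02577 (working shown to 5 dp, full precision carried).
Each pᵢ ln pᵢ term: 0.05155×(-2.96527)=-0.15285, 0.05155×(-2.96527)=-0.15285, 0.07732×(-2.55981)=-0.19792, 0.06186×(-2.78295)=-0.17214, 0.65979×(-0.41583)=-0.27436, 0.06186×(-2.78295)=-0.17214, 0.01031×(-4.57471)=-0.04716, 0.02577×(-3.65842)=-0.09429.
Sum = -1.26372, so H' = 1.264.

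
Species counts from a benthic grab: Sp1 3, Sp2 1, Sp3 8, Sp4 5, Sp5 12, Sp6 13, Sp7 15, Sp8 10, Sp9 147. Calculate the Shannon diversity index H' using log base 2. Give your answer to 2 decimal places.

1.75

Total N = 3+1+8+5+12+13+15+10+147 = 214, so the proportions are 0.014, 0.0047, 0.0374, 0.0234, 0.0561, 0.0607, 0.0701, 0.0467, 0.6869 (working shown to 4 dp, full precision carried).
Each pᵢ log₂ pᵢ term: 0.014×(-6.1565)=-0.0863, 0.0047×(-7.7415)=-0.0362, 0.0374×(-4.7415)=-0.1773, 0.0234×(-5.4195)=-0.1266, 0.0561×(-4.1565)=-0.2331, 0.0607×(-4.0410)=-0.2455, 0.0701×(-3.8346)=-0.2688, 0.0467×(-4.4195)=-0.2065, 0.6869×(-0.5418)=-0.3722.
Sum = -1.7524, so H' = 1.75.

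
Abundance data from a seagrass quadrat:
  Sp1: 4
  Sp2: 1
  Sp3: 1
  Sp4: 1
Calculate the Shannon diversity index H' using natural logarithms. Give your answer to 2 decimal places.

1.15

Total N = 4+1+1+1 = 7, so the proportions are 0.5714, 0.1429, 0.1429, 0.1429 (working shown to 4 dp, full precision carried).
Each pᵢ ln pᵢ term: 0.5714×(-0.5596)=-0.3198, 0.1429×(-1.9459)=-0.2780, 0.1429×(-1.9459)=-0.2780, 0.1429×(-1.9459)=-0.2780.
Sum = -1.1537, so H' = 1.15.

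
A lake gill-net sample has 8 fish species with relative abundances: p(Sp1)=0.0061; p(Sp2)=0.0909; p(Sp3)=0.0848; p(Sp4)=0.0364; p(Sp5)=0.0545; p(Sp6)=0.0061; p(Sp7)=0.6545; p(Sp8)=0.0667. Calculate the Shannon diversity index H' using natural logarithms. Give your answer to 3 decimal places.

1.227

Each pᵢ ln pᵢ term (working shown to 5 dp, full precision carried): 0.0061×(-5.09947)=-0.03111, 0.0909×(-2.39800)=-0.21798, 0.0848×(-2.46746)=-0.20924, 0.0364×(-3.31319)=-0.12060, 0.0545×(-2.90955)=-0.15857, 0.0061×(-5.09947)=-0.03111, 0.6545×(-0.42388)=-0.27743, 0.0667×(-2.70755)=-0.18059.
Sum = -1.22663, so H' = 1.227.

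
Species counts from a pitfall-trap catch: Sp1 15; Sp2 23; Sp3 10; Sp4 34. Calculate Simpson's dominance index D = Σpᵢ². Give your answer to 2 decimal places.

0.30

Total N = 15+23+10+34 = 82, so the proportions are 0.1829, 0.2805, 0.122, 0.4146 (working shown to 4 dp, full precision carried).
D = 0.1829² + 0.2805² + 0.122² + 0.4146² = 0.0335 + 0.0787 + 0.0149 + 0.1719 = 0.2989.
To 2 decimal places, D = 0.30.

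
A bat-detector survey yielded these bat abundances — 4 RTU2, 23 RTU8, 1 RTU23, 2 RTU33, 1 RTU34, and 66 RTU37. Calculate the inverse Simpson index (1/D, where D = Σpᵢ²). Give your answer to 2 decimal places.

1.92

Total N = 4+23+1+2+1+66 = 97, so the proportions are 0.04124, 0.23711, 0.01031, 0.02062, 0.01031, 0.68041 (working shown to 5 dp, full precision carried).
D = 0.04124² + 0.23711² + 0.01031² + 0.02062² + 0.01031² + 0.68041² = 0.00170 + 0.05622 + 0.00011 + 0.00043 + 0.00011 + 0.46296 = 0.52152.
So 1/D = 1.9175, i.e. 1.92 to 2 decimal places.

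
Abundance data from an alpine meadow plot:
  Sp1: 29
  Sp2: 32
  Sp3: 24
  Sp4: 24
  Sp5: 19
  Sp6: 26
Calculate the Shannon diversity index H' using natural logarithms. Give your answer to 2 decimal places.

Total N = 29+32+24+24+19+26 = 154, so the proportions are 0.1883, 0.2078, 0.1558, 0.1558, 0.1234, 0.1688 (working shown to 4 dp, full precision carried).
Each pᵢ ln pᵢ term: 0.1883×(-1.6697)=-0.3144, 0.2078×(-1.5712)=-0.3265, 0.1558×(-1.8589)=-0.2897, 0.1558×(-1.8589)=-0.2897, 0.1234×(-2.0925)=-0.2582, 0.1688×(-1.7789)=-0.3003.
Sum = -1.7788, so H' = 1.78.

1.78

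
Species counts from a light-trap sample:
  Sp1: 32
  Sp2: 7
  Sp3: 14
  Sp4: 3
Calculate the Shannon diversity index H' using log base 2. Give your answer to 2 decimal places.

Total N = 32+7+14+3 = 56, so the proportions are 0.5714, 0.125, 0.25, 0.0536 (working shown to 4 dp, full precision carried).
Each pᵢ log₂ pᵢ term: 0.5714×(-0.8074)=-0.4613, 0.125×(-3.0000)=-0.3750, 0.25×(-2.0000)=-0.5000, 0.0536×(-4.2224)=-0.2262.
Sum = -1.5625, so H' = 1.56.

1.56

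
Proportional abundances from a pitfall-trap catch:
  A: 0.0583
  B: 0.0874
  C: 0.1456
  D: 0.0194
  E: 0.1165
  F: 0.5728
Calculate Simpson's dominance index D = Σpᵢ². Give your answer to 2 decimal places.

D = 0.0583² + 0.0874² + 0.1456² + 0.0194² + 0.1165² + 0.5728² = 0.0034 + 0.0076 + 0.0212 + 0.0004 + 0.0136 + 0.3281 = 0.3743 (working shown to 4 dp, full precision carried).
To 2 decimal places, D = 0.37.

0.37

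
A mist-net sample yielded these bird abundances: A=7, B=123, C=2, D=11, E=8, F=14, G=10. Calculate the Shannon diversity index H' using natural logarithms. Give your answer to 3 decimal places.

Total N = 7+123+2+11+8+14+10 = 175, so the proportions are 0.04, 0.70286, 0.01143, 0.06286, 0.04571, 0.08, 0.05714 (working shown to 5 dp, full precision carried).
Each pᵢ ln pᵢ term: 0.04×(-3.21888)=-0.12876, 0.70286×(-0.35260)=-0.24783, 0.01143×(-4.47164)=-0.05110, 0.06286×(-2.76689)=-0.17392, 0.04571×(-3.08534)=-0.14104, 0.08×(-2.52573)=-0.20206, 0.05714×(-2.86220)=-0.16355.
Sum = -1.10826, so H' = 1.108.

1.108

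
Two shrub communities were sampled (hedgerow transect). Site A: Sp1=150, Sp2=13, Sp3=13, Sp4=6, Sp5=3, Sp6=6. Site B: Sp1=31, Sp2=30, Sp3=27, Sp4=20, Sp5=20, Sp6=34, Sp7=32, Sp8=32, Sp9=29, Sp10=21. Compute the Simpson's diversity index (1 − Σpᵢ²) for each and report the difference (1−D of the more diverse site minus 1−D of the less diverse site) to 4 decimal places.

0.5249

Site A: N=191, proportions 0.78534, 0.068063, 0.068063, 0.031414, 0.015707, 0.031414, giving 1−D = 0.371755 (working shown to 6 dp, full precision carried).
Site B: N=276, proportions 0.112319, 0.108696, 0.097826, 0.072464, 0.072464, 0.123188, 0.115942, 0.115942, 0.105072, 0.076087, giving 1−D = 0.896608.
Difference = |0.371755 − 0.896608| = 0.524853, i.e. 0.5249 to 4 decimal places.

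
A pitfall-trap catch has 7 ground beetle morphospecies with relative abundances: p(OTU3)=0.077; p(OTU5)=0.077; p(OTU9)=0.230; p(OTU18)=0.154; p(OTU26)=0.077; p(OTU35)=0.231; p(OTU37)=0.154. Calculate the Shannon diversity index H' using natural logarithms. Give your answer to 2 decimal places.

Each pᵢ ln pᵢ term (working shown to 6 dp, full precision carried): 0.077×(-2.563950)=-0.197424, 0.077×(-2.563950)=-0.197424, 0.23×(-1.469676)=-0.338025, 0.154×(-1.870803)=-0.288104, 0.077×(-2.563950)=-0.197424, 0.231×(-1.465338)=-0.338493, 0.154×(-1.870803)=-0.288104.
Sum = -1.844998, so H' = 1.84.

1.84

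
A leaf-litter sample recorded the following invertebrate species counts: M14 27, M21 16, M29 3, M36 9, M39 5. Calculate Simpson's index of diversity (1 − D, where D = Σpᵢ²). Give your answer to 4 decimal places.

0.6944

Total N = 27+16+3+9+5 = 60, so the proportions are 0.45, 0.266667, 0.05, 0.15, 0.083333 (working shown to 6 dp, full precision carried).
D = 0.45² + 0.266667² + 0.05² + 0.15² + 0.083333² = 0.202500 + 0.071111 + 0.002500 + 0.022500 + 0.006944 = 0.305556.
So 1 − D = 0.694444, i.e. 0.6944 to 4 decimal places.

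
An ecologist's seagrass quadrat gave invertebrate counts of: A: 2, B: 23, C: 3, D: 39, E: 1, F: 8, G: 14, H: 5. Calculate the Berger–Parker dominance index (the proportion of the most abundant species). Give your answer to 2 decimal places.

0.41

Total N = 2+23+3+39+1+8+14+5 = 95, so the proportions are 0.0211, 0.2421, 0.0316, 0.4105, 0.0105, 0.0842, 0.1474, 0.0526 (working shown to 4 dp, full precision carried).
The largest proportion is 0.4105, i.e. d = 0.41 to 2 decimal places.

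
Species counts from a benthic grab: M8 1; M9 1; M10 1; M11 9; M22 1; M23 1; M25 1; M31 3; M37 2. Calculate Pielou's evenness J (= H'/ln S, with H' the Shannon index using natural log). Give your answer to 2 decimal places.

Total N = 1+1+1+9+1+1+1+3+2 = 20, so the proportions are 0.05, 0.05, 0.05, 0.45, 0.05, 0.05, 0.05, 0.15, 0.1 (working shown to 4 dp, full precision carried).
H' = −Σ pᵢ ln pᵢ = −((-0.1498) + (-0.1498) + (-0.1498) + (-0.3593) + (-0.1498) + (-0.1498) + (-0.1498) + (-0.2846) + (-0.2303)) = 1.7729.
With S = 9 species, ln S = 2.1972, so J = 1.7729/2.1972 = 0.8069, i.e. 0.81 to 2 decimal places.

0.81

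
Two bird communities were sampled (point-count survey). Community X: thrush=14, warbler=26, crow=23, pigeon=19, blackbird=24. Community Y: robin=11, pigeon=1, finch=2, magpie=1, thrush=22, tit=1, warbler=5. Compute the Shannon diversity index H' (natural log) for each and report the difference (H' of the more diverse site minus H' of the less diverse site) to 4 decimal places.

Community X: N=106, proportions 0.132075, 0.245283, 0.216981, 0.179245, 0.226415, giving H' = 1.588049 (working shown to 6 dp, full precision carried).
Community Y: N=43, proportions 0.255814, 0.023256, 0.046512, 0.023256, 0.511628, 0.023256, 0.116279, giving H' = 1.346938.
Difference = |1.588049 − 1.346938| = 0.241111, i.e. 0.2411 to 4 decimal places.

0.2411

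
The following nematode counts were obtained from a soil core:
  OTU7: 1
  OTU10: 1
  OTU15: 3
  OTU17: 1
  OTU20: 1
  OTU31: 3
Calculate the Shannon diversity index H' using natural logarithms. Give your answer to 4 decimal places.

Total N = 1+1+3+1+1+3 = 10, so the proportions are 0.1, 0.1, 0.3, 0.1, 0.1, 0.3 (working shown to 6 dp, full precision carried).
Each pᵢ ln pᵢ term: 0.1×(-2.302585)=-0.230259, 0.1×(-2.302585)=-0.230259, 0.3×(-1.203973)=-0.361192, 0.1×(-2.302585)=-0.230259, 0.1×(-2.302585)=-0.230259, 0.3×(-1.203973)=-0.361192.
Sum = -1.643418, so H' = 1.6434.

1.6434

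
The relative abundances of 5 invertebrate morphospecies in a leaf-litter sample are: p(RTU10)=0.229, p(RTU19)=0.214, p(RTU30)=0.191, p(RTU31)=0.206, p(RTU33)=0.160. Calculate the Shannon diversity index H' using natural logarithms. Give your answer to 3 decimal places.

1.602

Each pᵢ ln pᵢ term (working shown to 5 dp, full precision carried): 0.229×(-1.47403)=-0.33755, 0.214×(-1.54178)=-0.32994, 0.191×(-1.65548)=-0.31620, 0.206×(-1.57988)=-0.32546, 0.16×(-1.83258)=-0.29321.
Sum = -1.60236, so H' = 1.602.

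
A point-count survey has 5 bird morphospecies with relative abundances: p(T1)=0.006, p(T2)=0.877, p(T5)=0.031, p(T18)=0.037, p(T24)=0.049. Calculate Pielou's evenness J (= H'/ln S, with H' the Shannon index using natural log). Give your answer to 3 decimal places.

H' = −Σ pᵢ ln pᵢ = −((-0.03070) + (-0.11510) + (-0.10769) + (-0.12198) + (-0.14778)) = 0.52325 (working shown to 5 dp, full precision carried).
With S = 5 species, ln S = 1.60944, so J = 0.52325/1.60944 = 0.32511, i.e. 0.325 to 3 decimal places.

0.325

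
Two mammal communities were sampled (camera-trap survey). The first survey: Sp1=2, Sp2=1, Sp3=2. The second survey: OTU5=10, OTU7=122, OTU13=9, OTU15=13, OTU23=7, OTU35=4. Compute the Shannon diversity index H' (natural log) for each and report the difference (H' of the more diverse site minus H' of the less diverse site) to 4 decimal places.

0.0787

The first survey: N=5, proportions 0.4, 0.2, 0.4, giving H' = 1.054920 (working shown to 6 dp, full precision carried).
The second survey: N=165, proportions 0.060606, 0.739394, 0.054545, 0.078788, 0.042424, 0.024242, giving H' = 0.976234.
Difference = |1.054920 − 0.976234| = 0.078686, i.e. 0.0787 to 4 decimal places.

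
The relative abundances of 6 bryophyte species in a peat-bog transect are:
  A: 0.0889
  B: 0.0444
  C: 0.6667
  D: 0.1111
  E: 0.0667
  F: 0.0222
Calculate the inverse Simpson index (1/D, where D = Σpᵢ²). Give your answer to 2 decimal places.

D = 0.0889² + 0.0444² + 0.6667² + 0.1111² + 0.0667² + 0.0222² = 0.00790 + 0.00197 + 0.44449 + 0.01234 + 0.00445 + 0.00049 = 0.47165 (working shown to 5 dp, full precision carried).
So 1/D = 2.1202, i.e. 2.12 to 2 decimal places.

2.12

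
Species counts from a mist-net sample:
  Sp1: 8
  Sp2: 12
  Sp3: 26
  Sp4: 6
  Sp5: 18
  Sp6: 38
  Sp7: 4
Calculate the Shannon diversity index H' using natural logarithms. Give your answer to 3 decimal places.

1.703

Total N = 8+12+26+6+18+38+4 = 112, so the proportions are 0.07143, 0.10714, 0.23214, 0.05357, 0.16071, 0.33929, 0.03571 (working shown to 5 dp, full precision carried).
Each pᵢ ln pᵢ term: 0.07143×(-2.63906)=-0.18850, 0.10714×(-2.23359)=-0.23931, 0.23214×(-1.46040)=-0.33902, 0.05357×(-2.92674)=-0.15679, 0.16071×(-1.82813)=-0.29381, 0.33929×(-1.08091)=-0.36674, 0.03571×(-3.33220)=-0.11901.
Sum = -1.70318, so H' = 1.703.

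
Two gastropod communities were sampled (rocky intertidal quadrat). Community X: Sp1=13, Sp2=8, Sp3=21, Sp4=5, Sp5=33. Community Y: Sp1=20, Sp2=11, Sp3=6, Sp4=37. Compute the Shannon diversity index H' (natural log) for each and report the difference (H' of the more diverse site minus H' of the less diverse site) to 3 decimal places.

Community X: N=80, proportions 0.1625, 0.1, 0.2625, 0.0625, 0.4125, giving H' = 1.41519 (working shown to 5 dp, full precision carried).
Community Y: N=74, proportions 0.27027, 0.14865, 0.08108, 0.5, giving H' = 1.18723.
Difference = |1.41519 − 1.18723| = 0.22796, i.e. 0.228 to 3 decimal places.

0.228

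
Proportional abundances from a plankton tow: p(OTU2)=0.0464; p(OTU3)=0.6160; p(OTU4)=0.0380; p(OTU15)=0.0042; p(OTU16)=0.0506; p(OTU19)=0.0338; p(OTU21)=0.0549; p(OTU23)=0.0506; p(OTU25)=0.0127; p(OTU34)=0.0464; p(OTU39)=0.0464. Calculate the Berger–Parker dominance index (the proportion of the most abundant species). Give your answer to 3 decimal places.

The largest proportion is 0.616, i.e. d = 0.616 to 3 decimal places.

0.616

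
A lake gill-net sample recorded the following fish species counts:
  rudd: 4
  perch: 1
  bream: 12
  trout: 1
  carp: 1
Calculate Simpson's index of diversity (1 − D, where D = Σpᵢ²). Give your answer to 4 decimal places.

Total N = 4+1+12+1+1 = 19, so the proportions are 0.210526, 0.052632, 0.631579, 0.052632, 0.052632 (working shown to 6 dp, full precision carried).
D = 0.210526² + 0.052632² + 0.631579² + 0.052632² + 0.052632² = 0.044321 + 0.002770 + 0.398892 + 0.002770 + 0.002770 = 0.451524.
So 1 − D = 0.548476, i.e. 0.5485 to 4 decimal places.

0.5485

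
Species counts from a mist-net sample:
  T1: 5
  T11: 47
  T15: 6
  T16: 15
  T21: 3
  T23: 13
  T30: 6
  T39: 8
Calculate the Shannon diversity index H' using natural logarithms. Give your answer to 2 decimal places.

1.68

Total N = 5+47+6+15+3+13+6+8 = 103, so the proportions are 0.0485, 0.4563, 0.0583, 0.1456, 0.0291, 0.1262, 0.0583, 0.0777 (working shown to 4 dp, full precision carried).
Each pᵢ ln pᵢ term: 0.0485×(-3.0253)=-0.1469, 0.4563×(-0.7846)=-0.3580, 0.0583×(-2.8430)=-0.1656, 0.1456×(-1.9267)=-0.2806, 0.0291×(-3.5361)=-0.1030, 0.1262×(-2.0698)=-0.2612, 0.0583×(-2.8430)=-0.1656, 0.0777×(-2.5553)=-0.1985.
Sum = -1.6794, so H' = 1.68.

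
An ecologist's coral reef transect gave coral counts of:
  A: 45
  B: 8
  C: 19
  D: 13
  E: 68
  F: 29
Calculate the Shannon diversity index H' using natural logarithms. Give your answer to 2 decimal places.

Total N = 45+8+19+13+68+29 = 182, so the proportions are 0.2473, 0.044, 0.1044, 0.0714, 0.3736, 0.1593 (working shown to 4 dp, full precision carried).
Each pᵢ ln pᵢ term: 0.2473×(-1.3973)=-0.3455, 0.044×(-3.1246)=-0.1373, 0.1044×(-2.2596)=-0.2359, 0.0714×(-2.6391)=-0.1885, 0.3736×(-0.9845)=-0.3678, 0.1593×(-1.8367)=-0.2927.
Sum = -1.5677, so H' = 1.57.

1.57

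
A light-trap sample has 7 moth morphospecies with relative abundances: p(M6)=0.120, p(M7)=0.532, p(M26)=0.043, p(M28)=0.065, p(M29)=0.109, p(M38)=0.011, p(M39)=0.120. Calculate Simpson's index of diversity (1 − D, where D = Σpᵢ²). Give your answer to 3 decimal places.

0.670

D = 0.12² + 0.532² + 0.043² + 0.065² + 0.109² + 0.011² + 0.12² = 0.01440 + 0.28302 + 0.00185 + 0.00423 + 0.01188 + 0.00012 + 0.01440 = 0.32990 (working shown to 5 dp, full precision carried).
So 1 − D = 0.67010, i.e. 0.670 to 3 decimal places.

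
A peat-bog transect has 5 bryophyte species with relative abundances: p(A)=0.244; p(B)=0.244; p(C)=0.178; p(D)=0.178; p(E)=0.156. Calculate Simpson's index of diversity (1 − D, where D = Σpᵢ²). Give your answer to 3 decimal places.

D = 0.244² + 0.244² + 0.178² + 0.178² + 0.156² = 0.05954 + 0.05954 + 0.03168 + 0.03168 + 0.02434 = 0.20678 (working shown to 5 dp, full precision carried).
So 1 − D = 0.79322, i.e. 0.793 to 3 decimal places.

0.793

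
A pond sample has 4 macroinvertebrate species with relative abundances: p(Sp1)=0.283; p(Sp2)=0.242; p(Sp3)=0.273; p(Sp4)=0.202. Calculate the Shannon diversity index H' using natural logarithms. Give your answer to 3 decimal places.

1.378

Each pᵢ ln pᵢ term (working shown to 5 dp, full precision carried): 0.283×(-1.26231)=-0.35723, 0.242×(-1.41882)=-0.34335, 0.273×(-1.29828)=-0.35443, 0.202×(-1.59949)=-0.32310.
Sum = -1.37812, so H' = 1.378.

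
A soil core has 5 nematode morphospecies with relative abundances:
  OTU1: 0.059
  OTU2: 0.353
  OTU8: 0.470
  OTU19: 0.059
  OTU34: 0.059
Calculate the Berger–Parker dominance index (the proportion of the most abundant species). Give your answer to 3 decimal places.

0.470

The largest proportion is 0.47, i.e. d = 0.470 to 3 decimal places.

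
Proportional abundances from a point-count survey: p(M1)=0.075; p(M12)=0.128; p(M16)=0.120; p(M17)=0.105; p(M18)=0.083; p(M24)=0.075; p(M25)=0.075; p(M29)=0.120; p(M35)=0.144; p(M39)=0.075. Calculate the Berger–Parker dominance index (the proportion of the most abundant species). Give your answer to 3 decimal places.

The largest proportion is 0.144, i.e. d = 0.144 to 3 decimal places.

0.144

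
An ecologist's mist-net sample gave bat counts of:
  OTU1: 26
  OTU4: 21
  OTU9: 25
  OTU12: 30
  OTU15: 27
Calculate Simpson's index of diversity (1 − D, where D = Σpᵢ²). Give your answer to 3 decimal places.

Total N = 26+21+25+30+27 = 129, so the proportions are 0.20155, 0.16279, 0.1938, 0.23256, 0.2093 (working shown to 5 dp, full precision carried).
D = 0.20155² + 0.16279² + 0.1938² + 0.23256² + 0.2093² = 0.04062 + 0.02650 + 0.03756 + 0.05408 + 0.04381 = 0.20257.
So 1 − D = 0.79743, i.e. 0.797 to 3 decimal places.

0.797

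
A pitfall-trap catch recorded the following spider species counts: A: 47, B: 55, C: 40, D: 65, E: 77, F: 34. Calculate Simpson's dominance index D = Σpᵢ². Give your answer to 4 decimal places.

Total N = 47+55+40+65+77+34 = 318, so the proportions are 0.147799, 0.172956, 0.125786, 0.204403, 0.242138, 0.106918 (working shown to 6 dp, full precision carried).
D = 0.147799² + 0.172956² + 0.125786² + 0.204403² + 0.242138² + 0.106918² = 0.021844 + 0.029914 + 0.015822 + 0.041780 + 0.058631 + 0.011432 = 0.179423.
To 4 decimal places, D = 0.1794.

0.1794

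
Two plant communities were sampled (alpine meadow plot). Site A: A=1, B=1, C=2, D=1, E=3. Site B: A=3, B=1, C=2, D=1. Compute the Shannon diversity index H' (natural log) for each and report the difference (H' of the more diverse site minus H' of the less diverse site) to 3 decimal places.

0.217

Site A: N=8, proportions 0.125, 0.125, 0.25, 0.125, 0.375, giving H' = 1.494175 (working shown to 6 dp, full precision carried).
Site B: N=7, proportions 0.428571, 0.142857, 0.285714, 0.142857, giving H' = 1.277034.
Difference = |1.494175 − 1.277034| = 0.217141, i.e. 0.217 to 3 decimal places.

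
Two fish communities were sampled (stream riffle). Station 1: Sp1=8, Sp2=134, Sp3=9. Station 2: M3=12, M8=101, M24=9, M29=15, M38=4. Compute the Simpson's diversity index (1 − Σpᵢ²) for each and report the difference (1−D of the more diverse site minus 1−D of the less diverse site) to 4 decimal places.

0.2573

Station 1: N=151, proportions 0.0529801, 0.8874172, 0.0596026, giving 1−D = 0.2061313 (working shown to 7 dp, full precision carried).
Station 2: N=141, proportions 0.0851064, 0.7163121, 0.0638298, 0.106383, 0.0283688, giving 1−D = 0.4634576.
Difference = |0.2061313 − 0.4634576| = 0.2573263, i.e. 0.2573 to 4 decimal places.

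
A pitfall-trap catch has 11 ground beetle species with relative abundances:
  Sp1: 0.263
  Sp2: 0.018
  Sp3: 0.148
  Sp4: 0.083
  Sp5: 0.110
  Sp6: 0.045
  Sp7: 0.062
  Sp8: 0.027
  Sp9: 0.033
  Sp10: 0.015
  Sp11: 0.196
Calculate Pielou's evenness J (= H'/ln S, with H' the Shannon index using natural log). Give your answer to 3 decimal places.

H' = −Σ pᵢ ln pᵢ = −((-0.35126) + (-0.07231) + (-0.28276) + (-0.20658) + (-0.24280) + (-0.13955) + (-0.17240) + (-0.09752) + (-0.11257) + (-0.06300) + (-0.31941)) = 2.06016 (working shown to 5 dp, full precision carried).
With S = 11 species, ln S = 2.39790, so J = 2.06016/2.39790 = 0.85915, i.e. 0.859 to 3 decimal places.

0.859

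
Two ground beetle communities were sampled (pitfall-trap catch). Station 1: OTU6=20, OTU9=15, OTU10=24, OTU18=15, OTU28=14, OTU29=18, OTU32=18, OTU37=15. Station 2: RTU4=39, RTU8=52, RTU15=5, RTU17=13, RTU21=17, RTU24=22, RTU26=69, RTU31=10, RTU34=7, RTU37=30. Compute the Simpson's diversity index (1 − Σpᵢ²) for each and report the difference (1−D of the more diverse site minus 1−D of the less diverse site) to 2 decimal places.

0.03

Station 1: N=139, proportions 0.143885, 0.107914, 0.172662, 0.107914, 0.100719, 0.129496, 0.129496, 0.107914, giving 1−D = 0.870866 (working shown to 6 dp, full precision carried).
Station 2: N=264, proportions 0.147727, 0.19697, 0.018939, 0.049242, 0.064394, 0.083333, 0.261364, 0.037879, 0.026515, 0.113636, giving 1−D = 0.842143.
Difference = |0.870866 − 0.842143| = 0.028723, i.e. 0.03 to 2 decimal places.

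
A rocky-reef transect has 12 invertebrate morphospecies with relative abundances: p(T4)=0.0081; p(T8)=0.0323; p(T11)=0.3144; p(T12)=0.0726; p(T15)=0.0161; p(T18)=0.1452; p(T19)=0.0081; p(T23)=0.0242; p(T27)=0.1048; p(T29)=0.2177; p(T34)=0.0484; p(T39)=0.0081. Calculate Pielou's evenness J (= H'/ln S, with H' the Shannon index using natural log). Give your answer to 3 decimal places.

H' = −Σ pᵢ ln pᵢ = −((-0.03901) + (-0.11088) + (-0.36379) + (-0.19041) + (-0.06648) + (-0.28018) + (-0.03901) + (-0.09006) + (-0.23640) + (-0.33191) + (-0.14657) + (-0.03901)) = 1.93370 (working shown to 5 dp, full precision carried).
With S = 12 species, ln S = 2.48491, so J = 1.93370/2.48491 = 0.77818, i.e. 0.778 to 3 decimal places.

0.778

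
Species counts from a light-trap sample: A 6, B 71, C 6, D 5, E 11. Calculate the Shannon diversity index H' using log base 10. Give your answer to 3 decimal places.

0.423

Total N = 6+71+6+5+11 = 99, so the proportions are 0.06061, 0.71717, 0.06061, 0.05051, 0.11111 (working shown to 5 dp, full precision carried).
Each pᵢ log₁₀ pᵢ term: 0.06061×(-1.21748)=-0.07379, 0.71717×(-0.14438)=-0.10354, 0.06061×(-1.21748)=-0.07379, 0.05051×(-1.29667)=-0.06549, 0.11111×(-0.95424)=-0.10603.
Sum = -0.42263, so H' = 0.423.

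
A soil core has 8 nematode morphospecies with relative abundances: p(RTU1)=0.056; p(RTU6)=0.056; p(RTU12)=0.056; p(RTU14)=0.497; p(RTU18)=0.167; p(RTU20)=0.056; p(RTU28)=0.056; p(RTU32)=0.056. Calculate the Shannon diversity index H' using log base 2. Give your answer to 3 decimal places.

Each pᵢ log₂ pᵢ term (working shown to 5 dp, full precision carried): 0.056×(-4.15843)=-0.23287, 0.056×(-4.15843)=-0.23287, 0.056×(-4.15843)=-0.23287, 0.497×(-1.00868)=-0.50132, 0.167×(-2.58208)=-0.43121, 0.056×(-4.15843)=-0.23287, 0.056×(-4.15843)=-0.23287, 0.056×(-4.15843)=-0.23287.
Sum = -2.32975, so H' = 2.330.

2.330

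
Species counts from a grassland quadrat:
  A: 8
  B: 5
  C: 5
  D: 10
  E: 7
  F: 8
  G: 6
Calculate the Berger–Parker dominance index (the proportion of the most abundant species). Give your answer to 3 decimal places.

0.204

Total N = 8+5+5+10+7+8+6 = 49, so the proportions are 0.16327, 0.10204, 0.10204, 0.20408, 0.14286, 0.16327, 0.12245 (working shown to 5 dp, full precision carried).
The largest proportion is 0.20408, i.e. d = 0.204 to 3 decimal places.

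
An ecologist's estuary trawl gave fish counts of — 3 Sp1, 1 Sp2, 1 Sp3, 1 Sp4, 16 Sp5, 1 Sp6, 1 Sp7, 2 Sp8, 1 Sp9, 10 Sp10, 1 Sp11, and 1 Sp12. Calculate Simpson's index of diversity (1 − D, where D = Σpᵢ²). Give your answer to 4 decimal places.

Total N = 3+1+1+1+16+1+1+2+1+10+1+1 = 39, so the proportions are 0.076923, 0.025641, 0.025641, 0.025641, 0.410256, 0.025641, 0.025641, 0.051282, 0.025641, 0.25641, 0.025641, 0.025641 (working shown to 6 dp, full precision carried).
D = 0.076923² + 0.025641² + 0.025641² + 0.025641² + 0.410256² + 0.025641² + 0.025641² + 0.051282² + 0.025641² + 0.25641² + 0.025641² + 0.025641² = 0.005917 + 0.000657 + 0.000657 + 0.000657 + 0.168310 + 0.000657 + 0.000657 + 0.002630 + 0.000657 + 0.065746 + 0.000657 + 0.000657 = 0.247863.
So 1 − D = 0.752137, i.e. 0.7521 to 4 decimal places.

0.7521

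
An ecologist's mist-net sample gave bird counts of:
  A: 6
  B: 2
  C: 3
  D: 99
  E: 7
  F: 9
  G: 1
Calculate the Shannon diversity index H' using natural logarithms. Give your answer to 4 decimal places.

0.8777

Total N = 6+2+3+99+7+9+1 = 127, so the proportions are 0.047244, 0.015748, 0.023622, 0.779528, 0.055118, 0.070866, 0.007874 (working shown to 6 dp, full precision carried).
Each pᵢ ln pᵢ term: 0.047244×(-3.052428)=-0.144209, 0.015748×(-4.151040)=-0.065371, 0.023622×(-3.745575)=-0.088478, 0.779528×(-0.249067)=-0.194155, 0.055118×(-2.898277)=-0.159748, 0.070866×(-2.646963)=-0.187580, 0.007874×(-4.844187)=-0.038143.
Sum = -0.877684, so H' = 0.8777.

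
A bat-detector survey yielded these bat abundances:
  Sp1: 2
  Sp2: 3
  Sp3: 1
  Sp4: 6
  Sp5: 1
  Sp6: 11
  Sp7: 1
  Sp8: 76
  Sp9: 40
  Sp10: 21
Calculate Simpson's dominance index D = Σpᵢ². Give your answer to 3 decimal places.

Total N = 2+3+1+6+1+11+1+76+40+21 = 162, so the proportions are 0.01235, 0.01852, 0.00617, 0.03704, 0.00617, 0.0679, 0.00617, 0.46914, 0.24691, 0.12963 (working shown to 5 dp, full precision carried).
D = 0.01235² + 0.01852² + 0.00617² + 0.03704² + 0.00617² + 0.0679² + 0.00617² + 0.46914² + 0.24691² + 0.12963² = 0.00015 + 0.00034 + 0.00004 + 0.00137 + 0.00004 + 0.00461 + 0.00004 + 0.22009 + 0.06097 + 0.01680 = 0.30445.
To 3 decimal places, D = 0.304.

0.304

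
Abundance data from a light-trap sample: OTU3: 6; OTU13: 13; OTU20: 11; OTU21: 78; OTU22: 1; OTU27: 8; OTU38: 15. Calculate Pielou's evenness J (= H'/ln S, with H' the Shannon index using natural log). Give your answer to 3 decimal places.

Total N = 6+13+11+78+1+8+15 = 132, so the proportions are 0.04545, 0.09848, 0.08333, 0.59091, 0.00758, 0.06061, 0.11364 (working shown to 5 dp, full precision carried).
H' = −Σ pᵢ ln pᵢ = −((-0.14050) + (-0.22827) + (-0.20708) + (-0.31087) + (-0.03699) + (-0.16990) + (-0.24713)) = 1.34075.
With S = 7 species, ln S = 1.94591, so J = 1.34075/1.94591 = 0.68901, i.e. 0.689 to 3 decimal places.

0.689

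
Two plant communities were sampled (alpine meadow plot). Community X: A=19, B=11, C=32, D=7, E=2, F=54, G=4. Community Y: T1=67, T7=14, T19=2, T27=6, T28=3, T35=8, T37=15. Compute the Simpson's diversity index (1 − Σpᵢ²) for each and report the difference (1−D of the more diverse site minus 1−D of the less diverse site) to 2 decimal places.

0.11

Community X: N=129, proportions 0.1473, 0.0853, 0.2481, 0.0543, 0.0155, 0.4186, 0.031, giving 1−D = 0.7301 (working shown to 4 dp, full precision carried).
Community Y: N=115, proportions 0.5826, 0.1217, 0.0174, 0.0522, 0.0261, 0.0696, 0.1304, giving 1−D = 0.6202.
Difference = |0.7301 − 0.6202| = 0.1099, i.e. 0.11 to 2 decimal places.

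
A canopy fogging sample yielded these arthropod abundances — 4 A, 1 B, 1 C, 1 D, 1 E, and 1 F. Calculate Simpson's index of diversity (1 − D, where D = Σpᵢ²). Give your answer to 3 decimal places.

Total N = 4+1+1+1+1+1 = 9, so the proportions are 0.44444, 0.11111, 0.11111, 0.11111, 0.11111, 0.11111 (working shown to 5 dp, full precision carried).
D = 0.44444² + 0.11111² + 0.11111² + 0.11111² + 0.11111² + 0.11111² = 0.19753 + 0.01235 + 0.01235 + 0.01235 + 0.01235 + 0.01235 = 0.25926.
So 1 − D = 0.74074, i.e. 0.741 to 3 decimal places.

0.741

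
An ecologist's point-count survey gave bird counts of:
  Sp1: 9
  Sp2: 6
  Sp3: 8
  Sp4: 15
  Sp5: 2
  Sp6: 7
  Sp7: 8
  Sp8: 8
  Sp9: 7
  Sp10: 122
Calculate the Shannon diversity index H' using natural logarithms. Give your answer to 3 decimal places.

1.425

Total N = 9+6+8+15+2+7+8+8+7+122 = 192, so the proportions are 0.04688, 0.03125, 0.04167, 0.07812, 0.01042, 0.03646, 0.04167, 0.04167, 0.03646, 0.63542 (working shown to 5 dp, full precision carried).
Each pᵢ ln pᵢ term: 0.04688×(-3.06027)=-0.14345, 0.03125×(-3.46574)=-0.10830, 0.04167×(-3.17805)=-0.13242, 0.07812×(-2.54945)=-0.19918, 0.01042×(-4.56435)=-0.04755, 0.03646×(-3.31159)=-0.12073, 0.04167×(-3.17805)=-0.13242, 0.04167×(-3.17805)=-0.13242, 0.03646×(-3.31159)=-0.12073, 0.63542×(-0.45347)=-0.28815.
Sum = -1.42535, so H' = 1.425.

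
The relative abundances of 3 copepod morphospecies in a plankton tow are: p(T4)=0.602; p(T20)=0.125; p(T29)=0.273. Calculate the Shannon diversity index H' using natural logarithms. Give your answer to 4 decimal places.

Each pᵢ ln pᵢ term (working shown to 6 dp, full precision carried): 0.602×(-0.507498)=-0.305514, 0.125×(-2.079442)=-0.259930, 0.273×(-1.298283)=-0.354431.
Sum = -0.919875, so H' = 0.9199.

0.9199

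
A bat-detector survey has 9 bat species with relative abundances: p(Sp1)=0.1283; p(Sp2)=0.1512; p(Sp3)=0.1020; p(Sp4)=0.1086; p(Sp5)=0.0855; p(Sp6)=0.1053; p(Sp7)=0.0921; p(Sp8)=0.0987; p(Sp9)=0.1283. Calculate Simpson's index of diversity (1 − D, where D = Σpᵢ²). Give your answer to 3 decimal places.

0.885

D = 0.1283² + 0.1512² + 0.102² + 0.1086² + 0.0855² + 0.1053² + 0.0921² + 0.0987² + 0.1283² = 0.01646 + 0.02286 + 0.01040 + 0.01179 + 0.00731 + 0.01109 + 0.00848 + 0.00974 + 0.01646 = 0.11460 (working shown to 5 dp, full precision carried).
So 1 − D = 0.88540, i.e. 0.885 to 3 decimal places.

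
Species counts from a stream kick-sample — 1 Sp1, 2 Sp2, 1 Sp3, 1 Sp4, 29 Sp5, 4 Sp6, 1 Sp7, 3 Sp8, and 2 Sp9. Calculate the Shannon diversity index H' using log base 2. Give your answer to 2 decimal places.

1.88

Total N = 1+2+1+1+29+4+1+3+2 = 44, so the proportions are 0.0227, 0.0455, 0.0227, 0.0227, 0.6591, 0.0909, 0.0227, 0.0682, 0.0455 (working shown to 4 dp, full precision carried).
Each pᵢ log₂ pᵢ term: 0.0227×(-5.4594)=-0.1241, 0.0455×(-4.4594)=-0.2027, 0.0227×(-5.4594)=-0.1241, 0.0227×(-5.4594)=-0.1241, 0.6591×(-0.6015)=-0.3964, 0.0909×(-3.4594)=-0.3145, 0.0227×(-5.4594)=-0.1241, 0.0682×(-3.8745)=-0.2642, 0.0455×(-4.4594)=-0.2027.
Sum = -1.8768, so H' = 1.88.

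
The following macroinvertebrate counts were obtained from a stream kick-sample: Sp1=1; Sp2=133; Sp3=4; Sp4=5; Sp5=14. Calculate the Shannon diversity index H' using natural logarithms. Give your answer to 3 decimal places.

Total N = 1+133+4+5+14 = 157, so the proportions are 0.00637, 0.84713, 0.02548, 0.03185, 0.08917 (working shown to 5 dp, full precision carried).
Each pᵢ ln pᵢ term: 0.00637×(-5.05625)=-0.03221, 0.84713×(-0.16590)=-0.14054, 0.02548×(-3.66995)=-0.09350, 0.03185×(-3.44681)=-0.10977, 0.08917×(-2.41719)=-0.21555.
Sum = -0.59156, so H' = 0.592.

0.592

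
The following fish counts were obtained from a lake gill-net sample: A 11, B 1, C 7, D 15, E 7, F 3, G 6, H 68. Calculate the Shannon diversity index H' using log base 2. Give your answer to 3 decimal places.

Total N = 11+1+7+15+7+3+6+68 = 118, so the proportions are 0.09322, 0.00847, 0.05932, 0.12712, 0.05932, 0.02542, 0.05085, 0.57627 (working shown to 5 dp, full precision carried).
Each pᵢ log₂ pᵢ term: 0.09322×(-3.42321)=-0.31911, 0.00847×(-6.88264)=-0.05833, 0.05932×(-4.07529)=-0.24175, 0.12712×(-2.97575)=-0.37827, 0.05932×(-4.07529)=-0.24175, 0.02542×(-5.29768)=-0.13469, 0.05085×(-4.29768)=-0.21853, 0.57627×(-0.79518)=-0.45824.
Sum = -2.05068, so H' = 2.051.

2.051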